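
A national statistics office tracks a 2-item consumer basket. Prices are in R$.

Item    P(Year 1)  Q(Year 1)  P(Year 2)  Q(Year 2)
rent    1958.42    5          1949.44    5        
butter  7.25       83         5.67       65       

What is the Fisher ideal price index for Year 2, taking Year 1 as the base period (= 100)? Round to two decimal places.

98.43

Laspeyres component (base-period weights):
ΣP(Year 2)Q(Year 1) = 1949.44×5 + 5.67×83 = 9747.2 + 470.61 = 10217.81
ΣP(Year 1)Q(Year 1) = 1958.42×5 + 7.25×83 = 9792.1 + 601.75 = 10393.85
L = 10217.81 / 10393.85 × 100 = 98.3063
Paasche component (current-period weights):
ΣP(Year 2)Q(Year 2) = 1949.44×5 + 5.67×65 = 9747.2 + 368.55 = 10115.75
ΣP(Year 1)Q(Year 2) = 1958.42×5 + 7.25×65 = 9792.1 + 471.25 = 10263.35
P = 10115.75 / 10263.35 × 100 = 98.5619
Fisher = √(L × P) = √(98.3063 × 98.5619) = 98.4340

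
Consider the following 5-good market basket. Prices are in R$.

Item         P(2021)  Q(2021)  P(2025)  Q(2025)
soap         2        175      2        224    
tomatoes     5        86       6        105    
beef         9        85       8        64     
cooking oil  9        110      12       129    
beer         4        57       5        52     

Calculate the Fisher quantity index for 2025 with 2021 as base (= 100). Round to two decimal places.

106.72

Laspeyres component (base-period weights):
ΣP(2021)Q(2025) = 2×224 + 5×105 + 9×64 + 9×129 + 4×52 = 448 + 525 + 576 + 1161 + 208 = 2918
ΣP(2021)Q(2021) = 2×175 + 5×86 + 9×85 + 9×110 + 4×57 = 350 + 430 + 765 + 990 + 228 = 2763
L = 2918 / 2763 × 100 = 105.6098
Paasche component (current-period weights):
ΣP(2025)Q(2025) = 2×224 + 6×105 + 8×64 + 12×129 + 5×52 = 448 + 630 + 512 + 1548 + 260 = 3398
ΣP(2025)Q(2021) = 2×175 + 6×86 + 8×85 + 12×110 + 5×57 = 350 + 516 + 680 + 1320 + 285 = 3151
P = 3398 / 3151 × 100 = 107.8388
Fisher = √(L × P) = √(105.6098 × 107.8388) = 106.7185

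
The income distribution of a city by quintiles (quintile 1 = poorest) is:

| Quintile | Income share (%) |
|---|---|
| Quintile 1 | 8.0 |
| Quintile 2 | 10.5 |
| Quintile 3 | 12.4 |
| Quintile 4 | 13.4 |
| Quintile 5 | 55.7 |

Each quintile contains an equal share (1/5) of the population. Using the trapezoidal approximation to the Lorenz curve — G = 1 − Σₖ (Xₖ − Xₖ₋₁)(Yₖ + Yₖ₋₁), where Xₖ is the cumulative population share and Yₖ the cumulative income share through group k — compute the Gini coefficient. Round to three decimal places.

0.393

Cumulative income shares Yₖ: 0.0800, 0.1850, 0.3090, 0.4430, 1.0000
Σ (Xₖ−Xₖ₋₁)(Yₖ+Yₖ₋₁) = (1/5)(0.0800+0.0000) + (1/5)(0.1850+0.0800) + (1/5)(0.3090+0.1850) + (1/5)(0.4430+0.3090) + (1/5)(1.0000+0.4430)
  = 0.0160 + 0.0530 + 0.0988 + 0.1504 + 0.2886 = 0.6068
G = 1 − 0.6068 = 0.3932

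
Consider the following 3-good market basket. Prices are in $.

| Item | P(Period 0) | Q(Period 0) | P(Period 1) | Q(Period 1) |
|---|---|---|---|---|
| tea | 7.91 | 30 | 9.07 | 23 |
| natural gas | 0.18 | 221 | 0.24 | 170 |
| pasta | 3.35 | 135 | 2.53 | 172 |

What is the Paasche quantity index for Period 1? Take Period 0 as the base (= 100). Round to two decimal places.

102.68

Paasche quantity index uses current-period prices as weights.
ΣP(Period 1)·Q(Period 1) = 9.07×23 + 0.24×170 + 2.53×172 = 208.61 + 40.8 + 435.16 = 684.57
ΣP(Period 1)·Q(Period 0) = 9.07×30 + 0.24×221 + 2.53×135 = 272.1 + 53.04 + 341.55 = 666.69
Index = 684.57 / 666.69 × 100 = 102.6819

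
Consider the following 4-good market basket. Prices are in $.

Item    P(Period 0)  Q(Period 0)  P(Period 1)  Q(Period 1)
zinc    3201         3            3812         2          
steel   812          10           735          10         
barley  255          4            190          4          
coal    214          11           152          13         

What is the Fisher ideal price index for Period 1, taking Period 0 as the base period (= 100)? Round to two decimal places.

Laspeyres component (base-period weights):
ΣP(Period 1)Q(Period 0) = 3812×3 + 735×10 + 190×4 + 152×11 = 11436 + 7350 + 760 + 1672 = 21218
ΣP(Period 0)Q(Period 0) = 3201×3 + 812×10 + 255×4 + 214×11 = 9603 + 8120 + 1020 + 2354 = 21097
L = 21218 / 21097 × 100 = 100.5735
Paasche component (current-period weights):
ΣP(Period 1)Q(Period 1) = 3812×2 + 735×10 + 190×4 + 152×13 = 7624 + 7350 + 760 + 1976 = 17710
ΣP(Period 0)Q(Period 1) = 3201×2 + 812×10 + 255×4 + 214×13 = 6402 + 8120 + 1020 + 2782 = 18324
P = 17710 / 18324 × 100 = 96.6492
Fisher = √(L × P) = √(100.5735 × 96.6492) = 98.5918

98.59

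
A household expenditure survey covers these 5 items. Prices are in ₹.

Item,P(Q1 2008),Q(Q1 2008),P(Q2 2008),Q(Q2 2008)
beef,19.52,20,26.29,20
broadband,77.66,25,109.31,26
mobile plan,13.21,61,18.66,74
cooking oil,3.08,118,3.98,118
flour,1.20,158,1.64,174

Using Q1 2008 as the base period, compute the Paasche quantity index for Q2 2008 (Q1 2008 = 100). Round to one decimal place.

107.4

Paasche quantity index uses current-period prices as weights.
ΣP(Q2 2008)·Q(Q2 2008) = 26.29×20 + 109.31×26 + 18.66×74 + 3.98×118 + 1.64×174 = 525.8 + 2842.06 + 1380.84 + 469.64 + 285.36 = 5503.7
ΣP(Q2 2008)·Q(Q1 2008) = 26.29×20 + 109.31×25 + 18.66×61 + 3.98×118 + 1.64×158 = 525.8 + 2732.75 + 1138.26 + 469.64 + 259.12 = 5125.57
Index = 5503.7 / 5125.57 × 100 = 107.3773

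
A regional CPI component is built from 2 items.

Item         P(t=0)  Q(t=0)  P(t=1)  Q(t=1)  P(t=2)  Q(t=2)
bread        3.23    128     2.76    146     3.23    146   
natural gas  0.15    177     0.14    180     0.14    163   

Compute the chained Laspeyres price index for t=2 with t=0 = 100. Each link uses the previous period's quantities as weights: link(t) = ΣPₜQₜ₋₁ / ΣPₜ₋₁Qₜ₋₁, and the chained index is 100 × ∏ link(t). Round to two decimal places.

Link t=0→t=1:
ΣP(t=1)Q(t=0) = 2.76×128 + 0.14×177 = 353.28 + 24.78 = 378.06
ΣP(t=0)Q(t=0) = 3.23×128 + 0.15×177 = 413.44 + 26.55 = 439.99
link = 378.06/439.99 = 0.859247
Link t=1→t=2:
ΣP(t=2)Q(t=1) = 3.23×146 + 0.14×180 = 471.58 + 25.2 = 496.78
ΣP(t=1)Q(t=1) = 2.76×146 + 0.14×180 = 402.96 + 25.2 = 428.16
link = 496.78/428.16 = 1.160267
Chained index = 100 × 0.859247 × 1.160267 = 99.6956

99.70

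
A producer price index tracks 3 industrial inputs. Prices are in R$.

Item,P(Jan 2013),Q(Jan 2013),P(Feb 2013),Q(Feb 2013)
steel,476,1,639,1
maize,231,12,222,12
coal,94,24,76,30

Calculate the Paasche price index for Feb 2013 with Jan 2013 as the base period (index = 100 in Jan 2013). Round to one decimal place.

92.0

Paasche price index uses current-period quantities as weights.
ΣP(Feb 2013)·Q(Feb 2013) = 639×1 + 222×12 + 76×30 = 639 + 2664 + 2280 = 5583
ΣP(Jan 2013)·Q(Feb 2013) = 476×1 + 231×12 + 94×30 = 476 + 2772 + 2820 = 6068
Index = 5583 / 6068 × 100 = 92.0073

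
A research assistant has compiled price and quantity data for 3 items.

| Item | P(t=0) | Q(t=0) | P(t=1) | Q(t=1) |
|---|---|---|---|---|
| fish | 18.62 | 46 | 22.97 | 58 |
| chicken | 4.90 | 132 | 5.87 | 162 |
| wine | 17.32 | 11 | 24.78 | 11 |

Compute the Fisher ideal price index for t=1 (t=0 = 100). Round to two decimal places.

124.01

Laspeyres component (base-period weights):
ΣP(t=1)Q(t=0) = 22.97×46 + 5.87×132 + 24.78×11 = 1056.62 + 774.84 + 272.58 = 2104.04
ΣP(t=0)Q(t=0) = 18.62×46 + 4.90×132 + 17.32×11 = 856.52 + 646.8 + 190.52 = 1693.84
L = 2104.04 / 1693.84 × 100 = 124.2172
Paasche component (current-period weights):
ΣP(t=1)Q(t=1) = 22.97×58 + 5.87×162 + 24.78×11 = 1332.26 + 950.94 + 272.58 = 2555.78
ΣP(t=0)Q(t=1) = 18.62×58 + 4.90×162 + 17.32×11 = 1079.96 + 793.8 + 190.52 = 2064.28
P = 2555.78 / 2064.28 × 100 = 123.8098
Fisher = √(L × P) = √(124.2172 × 123.8098) = 124.0133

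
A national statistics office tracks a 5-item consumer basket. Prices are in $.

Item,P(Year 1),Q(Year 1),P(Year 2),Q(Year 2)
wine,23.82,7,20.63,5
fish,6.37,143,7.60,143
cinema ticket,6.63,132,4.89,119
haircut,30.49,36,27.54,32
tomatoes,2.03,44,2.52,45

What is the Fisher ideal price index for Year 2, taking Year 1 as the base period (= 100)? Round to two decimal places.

95.37

Laspeyres component (base-period weights):
ΣP(Year 2)Q(Year 1) = 20.63×7 + 7.60×143 + 4.89×132 + 27.54×36 + 2.52×44 = 144.41 + 1086.8 + 645.48 + 991.44 + 110.88 = 2979.01
ΣP(Year 1)Q(Year 1) = 23.82×7 + 6.37×143 + 6.63×132 + 30.49×36 + 2.03×44 = 166.74 + 910.91 + 875.16 + 1097.64 + 89.32 = 3139.77
L = 2979.01 / 3139.77 × 100 = 94.8799
Paasche component (current-period weights):
ΣP(Year 2)Q(Year 2) = 20.63×5 + 7.60×143 + 4.89×119 + 27.54×32 + 2.52×45 = 103.15 + 1086.8 + 581.91 + 881.28 + 113.4 = 2766.54
ΣP(Year 1)Q(Year 2) = 23.82×5 + 6.37×143 + 6.63×119 + 30.49×32 + 2.03×45 = 119.1 + 910.91 + 788.97 + 975.68 + 91.35 = 2886.01
P = 2766.54 / 2886.01 × 100 = 95.8604
Fisher = √(L × P) = √(94.8799 × 95.8604) = 95.3689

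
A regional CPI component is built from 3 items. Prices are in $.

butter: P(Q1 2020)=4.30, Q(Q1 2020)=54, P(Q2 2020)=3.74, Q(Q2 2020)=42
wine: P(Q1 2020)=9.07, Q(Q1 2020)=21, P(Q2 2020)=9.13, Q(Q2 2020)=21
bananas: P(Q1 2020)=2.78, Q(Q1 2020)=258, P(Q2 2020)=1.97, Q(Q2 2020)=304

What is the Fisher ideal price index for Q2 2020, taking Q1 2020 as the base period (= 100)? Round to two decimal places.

Laspeyres component (base-period weights):
ΣP(Q2 2020)Q(Q1 2020) = 3.74×54 + 9.13×21 + 1.97×258 = 201.96 + 191.73 + 508.26 = 901.95
ΣP(Q1 2020)Q(Q1 2020) = 4.30×54 + 9.07×21 + 2.78×258 = 232.2 + 190.47 + 717.24 = 1139.91
L = 901.95 / 1139.91 × 100 = 79.1247
Paasche component (current-period weights):
ΣP(Q2 2020)Q(Q2 2020) = 3.74×42 + 9.13×21 + 1.97×304 = 157.08 + 191.73 + 598.88 = 947.69
ΣP(Q1 2020)Q(Q2 2020) = 4.30×42 + 9.07×21 + 2.78×304 = 180.6 + 190.47 + 845.12 = 1216.19
P = 947.69 / 1216.19 × 100 = 77.9229
Fisher = √(L × P) = √(79.1247 × 77.9229) = 78.5215

78.52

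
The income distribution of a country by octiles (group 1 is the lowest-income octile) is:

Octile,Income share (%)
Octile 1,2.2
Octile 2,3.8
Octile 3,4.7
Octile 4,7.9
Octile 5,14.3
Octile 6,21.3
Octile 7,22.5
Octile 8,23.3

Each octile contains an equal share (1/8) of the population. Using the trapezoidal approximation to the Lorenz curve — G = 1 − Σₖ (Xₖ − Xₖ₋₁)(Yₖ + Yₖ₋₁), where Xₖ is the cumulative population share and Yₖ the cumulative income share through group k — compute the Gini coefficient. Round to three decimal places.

0.372

Cumulative income shares Yₖ: 0.0220, 0.0600, 0.1070, 0.1860, 0.3290, 0.5420, 0.7670, 1.0000
Σ (Xₖ−Xₖ₋₁)(Yₖ+Yₖ₋₁) = (1/8)(0.0220+0.0000) + (1/8)(0.0600+0.0220) + (1/8)(0.1070+0.0600) + (1/8)(0.1860+0.1070) + (1/8)(0.3290+0.1860) + (1/8)(0.5420+0.3290) + (1/8)(0.7670+0.5420) + (1/8)(1.0000+0.7670)
  = 0.0028 + 0.0103 + 0.0209 + 0.0366 + 0.0644 + 0.1089 + 0.1636 + 0.2209 = 0.6282
G = 1 − 0.6282 = 0.3718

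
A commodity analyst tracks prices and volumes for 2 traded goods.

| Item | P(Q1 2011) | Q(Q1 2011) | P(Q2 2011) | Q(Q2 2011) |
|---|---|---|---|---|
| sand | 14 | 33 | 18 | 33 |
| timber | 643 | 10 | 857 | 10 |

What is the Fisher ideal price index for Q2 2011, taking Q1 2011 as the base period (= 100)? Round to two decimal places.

132.97

Laspeyres component (base-period weights):
ΣP(Q2 2011)Q(Q1 2011) = 18×33 + 857×10 = 594 + 8570 = 9164
ΣP(Q1 2011)Q(Q1 2011) = 14×33 + 643×10 = 462 + 6430 = 6892
L = 9164 / 6892 × 100 = 132.9658
Paasche component (current-period weights):
ΣP(Q2 2011)Q(Q2 2011) = 18×33 + 857×10 = 594 + 8570 = 9164
ΣP(Q1 2011)Q(Q2 2011) = 14×33 + 643×10 = 462 + 6430 = 6892
P = 9164 / 6892 × 100 = 132.9658
Fisher = √(L × P) = √(132.9658 × 132.9658) = 132.9658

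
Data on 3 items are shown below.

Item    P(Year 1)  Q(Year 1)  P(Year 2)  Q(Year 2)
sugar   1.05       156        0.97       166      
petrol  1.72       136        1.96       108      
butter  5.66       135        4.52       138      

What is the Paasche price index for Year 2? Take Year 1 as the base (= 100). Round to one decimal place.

Paasche price index uses current-period quantities as weights.
ΣP(Year 2)·Q(Year 2) = 0.97×166 + 1.96×108 + 4.52×138 = 161.02 + 211.68 + 623.76 = 996.46
ΣP(Year 1)·Q(Year 2) = 1.05×166 + 1.72×108 + 5.66×138 = 174.3 + 185.76 + 781.08 = 1141.14
Index = 996.46 / 1141.14 × 100 = 87.3215

87.3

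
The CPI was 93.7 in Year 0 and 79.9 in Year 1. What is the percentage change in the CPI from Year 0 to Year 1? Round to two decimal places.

-14.73%

Change = (79.9 − 93.7) / 93.7 × 100
       = -13.8 / 93.7 × 100 = -14.7279%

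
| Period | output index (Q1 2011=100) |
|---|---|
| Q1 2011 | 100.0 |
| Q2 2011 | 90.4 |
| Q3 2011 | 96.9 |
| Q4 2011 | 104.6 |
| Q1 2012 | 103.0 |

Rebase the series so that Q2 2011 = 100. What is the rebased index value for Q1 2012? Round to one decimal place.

Rebased(Q1 2012) = 103.0 / 90.4 × 100 = 113.9381

113.9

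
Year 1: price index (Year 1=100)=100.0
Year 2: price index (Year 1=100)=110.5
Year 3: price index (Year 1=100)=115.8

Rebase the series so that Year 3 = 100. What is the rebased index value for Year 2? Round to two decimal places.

Rebased(Year 2) = 110.5 / 115.8 × 100 = 95.4231

95.42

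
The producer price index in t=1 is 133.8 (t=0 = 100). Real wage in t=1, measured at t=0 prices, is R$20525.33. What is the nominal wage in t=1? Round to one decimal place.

Nominal = Real × (Index/100) = 20525.33 × (133.8/100)
        = 20525.33 × 1.338 = 27462.8915

27462.9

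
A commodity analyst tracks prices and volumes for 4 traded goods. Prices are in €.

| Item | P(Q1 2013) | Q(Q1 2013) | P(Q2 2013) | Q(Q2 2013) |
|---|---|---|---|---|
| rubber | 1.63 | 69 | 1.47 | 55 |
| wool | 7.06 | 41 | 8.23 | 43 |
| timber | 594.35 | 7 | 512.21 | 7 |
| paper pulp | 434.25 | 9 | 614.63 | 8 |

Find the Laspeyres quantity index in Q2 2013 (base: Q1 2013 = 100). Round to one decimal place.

94.8

Laspeyres quantity index uses base-period prices as weights.
ΣP(Q1 2013)·Q(Q2 2013) = 1.63×55 + 7.06×43 + 594.35×7 + 434.25×8 = 89.65 + 303.58 + 4160.45 + 3474 = 8027.68
ΣP(Q1 2013)·Q(Q1 2013) = 1.63×69 + 7.06×41 + 594.35×7 + 434.25×9 = 112.47 + 289.46 + 4160.45 + 3908.25 = 8470.63
Index = 8027.68 / 8470.63 × 100 = 94.7708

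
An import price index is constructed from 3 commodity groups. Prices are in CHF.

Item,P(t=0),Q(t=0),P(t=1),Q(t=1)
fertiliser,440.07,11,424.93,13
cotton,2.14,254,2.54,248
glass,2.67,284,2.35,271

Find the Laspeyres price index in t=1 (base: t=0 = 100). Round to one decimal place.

97.5

Laspeyres price index uses base-period quantities as weights.
ΣP(t=1)·Q(t=0) = 424.93×11 + 2.54×254 + 2.35×284 = 4674.23 + 645.16 + 667.4 = 5986.79
ΣP(t=0)·Q(t=0) = 440.07×11 + 2.14×254 + 2.67×284 = 4840.77 + 543.56 + 758.28 = 6142.61
Index = 5986.79 / 6142.61 × 100 = 97.4633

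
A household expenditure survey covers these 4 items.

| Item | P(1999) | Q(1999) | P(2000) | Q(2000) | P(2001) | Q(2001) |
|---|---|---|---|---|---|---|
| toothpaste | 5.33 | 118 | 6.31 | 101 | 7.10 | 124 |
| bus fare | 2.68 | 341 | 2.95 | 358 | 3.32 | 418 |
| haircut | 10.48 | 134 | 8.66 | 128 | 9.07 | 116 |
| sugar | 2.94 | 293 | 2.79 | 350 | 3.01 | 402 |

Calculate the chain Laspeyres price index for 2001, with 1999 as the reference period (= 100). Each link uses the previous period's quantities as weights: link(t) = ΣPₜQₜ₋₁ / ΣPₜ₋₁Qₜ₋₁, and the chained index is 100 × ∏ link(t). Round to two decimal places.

106.75

Link 1999→2000:
ΣP(2000)Q(1999) = 6.31×118 + 2.95×341 + 8.66×134 + 2.79×293 = 744.58 + 1005.95 + 1160.44 + 817.47 = 3728.44
ΣP(1999)Q(1999) = 5.33×118 + 2.68×341 + 10.48×134 + 2.94×293 = 628.94 + 913.88 + 1404.32 + 861.42 = 3808.56
link = 3728.44/3808.56 = 0.978963
Link 2000→2001:
ΣP(2001)Q(2000) = 7.10×101 + 3.32×358 + 9.07×128 + 3.01×350 = 717.1 + 1188.56 + 1160.96 + 1053.5 = 4120.12
ΣP(2000)Q(2000) = 6.31×101 + 2.95×358 + 8.66×128 + 2.79×350 = 637.31 + 1056.1 + 1108.48 + 976.5 = 3778.39
link = 4120.12/3778.39 = 1.090443
Chained index = 100 × 0.978963 × 1.090443 = 106.7504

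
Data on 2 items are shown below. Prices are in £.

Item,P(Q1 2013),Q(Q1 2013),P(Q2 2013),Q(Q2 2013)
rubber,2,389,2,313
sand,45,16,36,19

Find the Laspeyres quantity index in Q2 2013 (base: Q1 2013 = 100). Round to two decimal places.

Laspeyres quantity index uses base-period prices as weights.
ΣP(Q1 2013)·Q(Q2 2013) = 2×313 + 45×19 = 626 + 855 = 1481
ΣP(Q1 2013)·Q(Q1 2013) = 2×389 + 45×16 = 778 + 720 = 1498
Index = 1481 / 1498 × 100 = 98.8652

98.87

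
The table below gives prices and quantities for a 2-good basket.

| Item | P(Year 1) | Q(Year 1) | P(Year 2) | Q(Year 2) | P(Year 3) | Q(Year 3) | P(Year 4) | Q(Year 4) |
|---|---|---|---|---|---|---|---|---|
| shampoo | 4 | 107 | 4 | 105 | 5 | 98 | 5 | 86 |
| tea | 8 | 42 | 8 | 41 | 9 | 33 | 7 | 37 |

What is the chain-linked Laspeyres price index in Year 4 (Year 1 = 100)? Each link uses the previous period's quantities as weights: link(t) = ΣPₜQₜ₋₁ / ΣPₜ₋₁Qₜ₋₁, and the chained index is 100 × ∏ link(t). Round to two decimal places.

109.50

Link Year 1→Year 2:
ΣP(Year 2)Q(Year 1) = 4×107 + 8×42 = 428 + 336 = 764
ΣP(Year 1)Q(Year 1) = 4×107 + 8×42 = 428 + 336 = 764
link = 764/764 = 1.000000
Link Year 2→Year 3:
ΣP(Year 3)Q(Year 2) = 5×105 + 9×41 = 525 + 369 = 894
ΣP(Year 2)Q(Year 2) = 4×105 + 8×41 = 420 + 328 = 748
link = 894/748 = 1.195187
Link Year 3→Year 4:
ΣP(Year 4)Q(Year 3) = 5×98 + 7×33 = 490 + 231 = 721
ΣP(Year 3)Q(Year 3) = 5×98 + 9×33 = 490 + 297 = 787
link = 721/787 = 0.916137
Chained index = 100 × 1.000000 × 1.195187 × 0.916137 = 109.4955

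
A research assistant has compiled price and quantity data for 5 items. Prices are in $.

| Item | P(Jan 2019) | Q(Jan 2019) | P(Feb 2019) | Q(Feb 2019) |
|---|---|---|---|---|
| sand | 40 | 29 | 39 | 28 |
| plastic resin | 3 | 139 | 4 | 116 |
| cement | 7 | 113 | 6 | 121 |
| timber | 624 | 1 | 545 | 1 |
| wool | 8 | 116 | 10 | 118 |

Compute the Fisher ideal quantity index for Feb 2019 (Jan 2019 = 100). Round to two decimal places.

98.75

Laspeyres component (base-period weights):
ΣP(Jan 2019)Q(Feb 2019) = 40×28 + 3×116 + 7×121 + 624×1 + 8×118 = 1120 + 348 + 847 + 624 + 944 = 3883
ΣP(Jan 2019)Q(Jan 2019) = 40×29 + 3×139 + 7×113 + 624×1 + 8×116 = 1160 + 417 + 791 + 624 + 928 = 3920
L = 3883 / 3920 × 100 = 99.0561
Paasche component (current-period weights):
ΣP(Feb 2019)Q(Feb 2019) = 39×28 + 4×116 + 6×121 + 545×1 + 10×118 = 1092 + 464 + 726 + 545 + 1180 = 4007
ΣP(Feb 2019)Q(Jan 2019) = 39×29 + 4×139 + 6×113 + 545×1 + 10×116 = 1131 + 556 + 678 + 545 + 1160 = 4070
P = 4007 / 4070 × 100 = 98.4521
Fisher = √(L × P) = √(99.0561 × 98.4521) = 98.7536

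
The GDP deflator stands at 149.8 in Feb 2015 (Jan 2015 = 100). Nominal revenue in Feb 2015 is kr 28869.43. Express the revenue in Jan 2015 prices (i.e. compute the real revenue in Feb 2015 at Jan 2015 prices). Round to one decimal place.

19272.0

Real = Nominal ÷ (Index/100) = 28869.43 ÷ (149.8/100)
     = 28869.43 ÷ 1.498 = 19271.9826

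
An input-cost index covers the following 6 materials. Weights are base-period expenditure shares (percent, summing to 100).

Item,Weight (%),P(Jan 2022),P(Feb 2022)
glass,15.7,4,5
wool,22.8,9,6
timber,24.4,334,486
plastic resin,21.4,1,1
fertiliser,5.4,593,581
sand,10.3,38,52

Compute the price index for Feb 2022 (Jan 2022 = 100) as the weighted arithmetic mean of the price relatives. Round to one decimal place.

111.1

glass: 15.7 × (5/4) = 15.7 × 1.250000 = 19.6250
wool: 22.8 × (6/9) = 22.8 × 0.666667 = 15.2000
timber: 24.4 × (486/334) = 24.4 × 1.455090 = 35.5042
plastic resin: 21.4 × (1/1) = 21.4 × 1.000000 = 21.4000
fertiliser: 5.4 × (581/593) = 5.4 × 0.979764 = 5.2907
sand: 10.3 × (52/38) = 10.3 × 1.368421 = 14.0947
Index = Σ wᵢ·(p₁ᵢ/p₀ᵢ) = 19.6250 + 15.2000 + 35.5042 + 21.4000 + 5.2907 + 14.0947 = 111.1147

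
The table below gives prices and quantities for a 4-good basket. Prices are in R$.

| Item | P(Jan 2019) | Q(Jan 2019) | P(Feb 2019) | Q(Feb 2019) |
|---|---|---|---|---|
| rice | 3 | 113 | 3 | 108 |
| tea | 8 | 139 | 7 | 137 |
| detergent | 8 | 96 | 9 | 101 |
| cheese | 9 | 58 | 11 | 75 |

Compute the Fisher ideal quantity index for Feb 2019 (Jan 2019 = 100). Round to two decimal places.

Laspeyres component (base-period weights):
ΣP(Jan 2019)Q(Feb 2019) = 3×108 + 8×137 + 8×101 + 9×75 = 324 + 1096 + 808 + 675 = 2903
ΣP(Jan 2019)Q(Jan 2019) = 3×113 + 8×139 + 8×96 + 9×58 = 339 + 1112 + 768 + 522 = 2741
L = 2903 / 2741 × 100 = 105.9103
Paasche component (current-period weights):
ΣP(Feb 2019)Q(Feb 2019) = 3×108 + 7×137 + 9×101 + 11×75 = 324 + 959 + 909 + 825 = 3017
ΣP(Feb 2019)Q(Jan 2019) = 3×113 + 7×139 + 9×96 + 11×58 = 339 + 973 + 864 + 638 = 2814
P = 3017 / 2814 × 100 = 107.2139
Fisher = √(L × P) = √(105.9103 × 107.2139) = 106.5601

106.56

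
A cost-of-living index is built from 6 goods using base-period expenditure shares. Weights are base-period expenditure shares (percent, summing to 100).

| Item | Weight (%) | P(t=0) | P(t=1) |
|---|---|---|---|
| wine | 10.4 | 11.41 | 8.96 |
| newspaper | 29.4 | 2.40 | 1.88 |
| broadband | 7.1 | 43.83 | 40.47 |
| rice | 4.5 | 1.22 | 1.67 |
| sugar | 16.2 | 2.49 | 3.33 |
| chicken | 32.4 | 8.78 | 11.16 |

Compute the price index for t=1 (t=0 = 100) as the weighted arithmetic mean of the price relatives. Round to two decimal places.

wine: 10.4 × (8.96/11.41) = 10.4 × 0.785276 = 8.1669
newspaper: 29.4 × (1.88/2.40) = 29.4 × 0.783333 = 23.0300
broadband: 7.1 × (40.47/43.83) = 7.1 × 0.923340 = 6.5557
rice: 4.5 × (1.67/1.22) = 4.5 × 1.368852 = 6.1598
sugar: 16.2 × (3.33/2.49) = 16.2 × 1.337349 = 21.6651
chicken: 32.4 × (11.16/8.78) = 32.4 × 1.271071 = 41.1827
Index = Σ wᵢ·(p₁ᵢ/p₀ᵢ) = 8.1669 + 23.0300 + 6.5557 + 6.1598 + 21.6651 + 41.1827 = 106.7602

106.76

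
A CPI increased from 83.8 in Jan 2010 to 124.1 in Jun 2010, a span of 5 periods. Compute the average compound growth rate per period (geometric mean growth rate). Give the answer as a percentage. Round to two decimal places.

Growth factor = (124.1/83.8)^(1/5) = (1.480907)^(1/5) = 1.081697
Growth rate = 1.081697 − 1 = 0.081697 = 8.1697%

8.17%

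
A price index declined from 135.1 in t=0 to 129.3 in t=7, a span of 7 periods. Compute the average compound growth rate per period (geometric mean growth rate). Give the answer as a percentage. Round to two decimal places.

Growth factor = (129.3/135.1)^(1/7) = (0.957069)^(1/7) = 0.993751
Growth rate = 0.993751 − 1 = -0.006249 = -0.6249%

-0.62%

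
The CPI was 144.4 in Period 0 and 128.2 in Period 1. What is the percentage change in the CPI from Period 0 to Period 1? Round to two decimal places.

Change = (128.2 − 144.4) / 144.4 × 100
       = -16.2 / 144.4 × 100 = -11.2188%

-11.22%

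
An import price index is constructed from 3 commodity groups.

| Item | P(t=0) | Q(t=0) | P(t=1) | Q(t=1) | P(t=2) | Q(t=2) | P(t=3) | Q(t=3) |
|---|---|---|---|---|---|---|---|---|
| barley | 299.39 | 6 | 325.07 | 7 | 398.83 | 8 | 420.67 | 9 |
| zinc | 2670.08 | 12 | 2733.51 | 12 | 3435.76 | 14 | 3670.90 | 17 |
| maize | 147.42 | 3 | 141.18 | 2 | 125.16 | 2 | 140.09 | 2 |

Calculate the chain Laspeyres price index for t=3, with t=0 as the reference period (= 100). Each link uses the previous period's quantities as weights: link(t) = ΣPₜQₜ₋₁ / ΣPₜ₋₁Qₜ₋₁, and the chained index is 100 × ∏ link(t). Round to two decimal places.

137.19

Link t=0→t=1:
ΣP(t=1)Q(t=0) = 325.07×6 + 2733.51×12 + 141.18×3 = 1950.42 + 32802.12 + 423.54 = 35176.08
ΣP(t=0)Q(t=0) = 299.39×6 + 2670.08×12 + 147.42×3 = 1796.34 + 32040.96 + 442.26 = 34279.56
link = 35176.08/34279.56 = 1.026153
Link t=1→t=2:
ΣP(t=2)Q(t=1) = 398.83×7 + 3435.76×12 + 125.16×2 = 2791.81 + 41229.12 + 250.32 = 44271.25
ΣP(t=1)Q(t=1) = 325.07×7 + 2733.51×12 + 141.18×2 = 2275.49 + 32802.12 + 282.36 = 35359.97
link = 44271.25/35359.97 = 1.252016
Link t=2→t=3:
ΣP(t=3)Q(t=2) = 420.67×8 + 3670.90×14 + 140.09×2 = 3365.36 + 51392.6 + 280.18 = 55038.14
ΣP(t=2)Q(t=2) = 398.83×8 + 3435.76×14 + 125.16×2 = 3190.64 + 48100.64 + 250.32 = 51541.6
link = 55038.14/51541.6 = 1.067839
Chained index = 100 × 1.026153 × 1.252016 × 1.067839 = 137.1917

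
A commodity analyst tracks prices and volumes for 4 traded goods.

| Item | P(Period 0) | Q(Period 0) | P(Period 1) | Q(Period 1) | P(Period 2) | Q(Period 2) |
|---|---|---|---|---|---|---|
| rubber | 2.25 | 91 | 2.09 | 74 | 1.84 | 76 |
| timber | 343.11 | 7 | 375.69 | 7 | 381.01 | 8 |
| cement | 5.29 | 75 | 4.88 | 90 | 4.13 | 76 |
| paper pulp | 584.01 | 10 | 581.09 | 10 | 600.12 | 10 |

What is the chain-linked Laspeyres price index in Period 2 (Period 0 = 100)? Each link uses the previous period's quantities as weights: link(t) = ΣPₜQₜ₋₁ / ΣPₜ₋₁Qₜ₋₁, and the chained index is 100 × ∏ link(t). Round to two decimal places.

Link Period 0→Period 1:
ΣP(Period 1)Q(Period 0) = 2.09×91 + 375.69×7 + 4.88×75 + 581.09×10 = 190.19 + 2629.83 + 366 + 5810.9 = 8996.92
ΣP(Period 0)Q(Period 0) = 2.25×91 + 343.11×7 + 5.29×75 + 584.01×10 = 204.75 + 2401.77 + 396.75 + 5840.1 = 8843.37
link = 8996.92/8843.37 = 1.017363
Link Period 1→Period 2:
ΣP(Period 2)Q(Period 1) = 1.84×74 + 381.01×7 + 4.13×90 + 600.12×10 = 136.16 + 2667.07 + 371.7 + 6001.2 = 9176.13
ΣP(Period 1)Q(Period 1) = 2.09×74 + 375.69×7 + 4.88×90 + 581.09×10 = 154.66 + 2629.83 + 439.2 + 5810.9 = 9034.59
link = 9176.13/9034.59 = 1.015666
Chained index = 100 × 1.017363 × 1.015666 = 103.3302

103.33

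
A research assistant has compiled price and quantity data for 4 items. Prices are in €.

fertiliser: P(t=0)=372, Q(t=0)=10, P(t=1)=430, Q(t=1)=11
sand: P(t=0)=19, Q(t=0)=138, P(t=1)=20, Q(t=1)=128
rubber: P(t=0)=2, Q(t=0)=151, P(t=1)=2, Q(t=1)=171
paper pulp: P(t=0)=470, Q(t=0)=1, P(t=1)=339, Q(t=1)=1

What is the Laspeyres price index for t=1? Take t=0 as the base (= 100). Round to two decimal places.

Laspeyres price index uses base-period quantities as weights.
ΣP(t=1)·Q(t=0) = 430×10 + 20×138 + 2×151 + 339×1 = 4300 + 2760 + 302 + 339 = 7701
ΣP(t=0)·Q(t=0) = 372×10 + 19×138 + 2×151 + 470×1 = 3720 + 2622 + 302 + 470 = 7114
Index = 7701 / 7114 × 100 = 108.2513

108.25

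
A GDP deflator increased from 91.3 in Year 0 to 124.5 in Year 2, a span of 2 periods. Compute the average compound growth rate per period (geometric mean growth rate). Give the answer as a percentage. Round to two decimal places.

16.77%

Growth factor = (124.5/91.3)^(1/2) = (1.363636)^(1/2) = 1.167748
Growth rate = 1.167748 − 1 = 0.167748 = 16.7748%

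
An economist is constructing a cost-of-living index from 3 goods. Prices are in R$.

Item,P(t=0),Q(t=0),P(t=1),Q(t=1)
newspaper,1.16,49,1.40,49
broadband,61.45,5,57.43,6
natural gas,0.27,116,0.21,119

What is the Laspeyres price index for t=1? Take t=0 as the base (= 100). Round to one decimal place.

Laspeyres price index uses base-period quantities as weights.
ΣP(t=1)·Q(t=0) = 1.40×49 + 57.43×5 + 0.21×116 = 68.6 + 287.15 + 24.36 = 380.11
ΣP(t=0)·Q(t=0) = 1.16×49 + 61.45×5 + 0.27×116 = 56.84 + 307.25 + 31.32 = 395.41
Index = 380.11 / 395.41 × 100 = 96.1306

96.1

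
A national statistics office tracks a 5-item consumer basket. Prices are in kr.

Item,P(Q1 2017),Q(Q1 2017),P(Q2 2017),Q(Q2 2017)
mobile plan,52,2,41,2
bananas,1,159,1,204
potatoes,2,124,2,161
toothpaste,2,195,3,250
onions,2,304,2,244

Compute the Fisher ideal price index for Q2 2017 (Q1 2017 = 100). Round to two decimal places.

112.77

Laspeyres component (base-period weights):
ΣP(Q2 2017)Q(Q1 2017) = 41×2 + 1×159 + 2×124 + 3×195 + 2×304 = 82 + 159 + 248 + 585 + 608 = 1682
ΣP(Q1 2017)Q(Q1 2017) = 52×2 + 1×159 + 2×124 + 2×195 + 2×304 = 104 + 159 + 248 + 390 + 608 = 1509
L = 1682 / 1509 × 100 = 111.4645
Paasche component (current-period weights):
ΣP(Q2 2017)Q(Q2 2017) = 41×2 + 1×204 + 2×161 + 3×250 + 2×244 = 82 + 204 + 322 + 750 + 488 = 1846
ΣP(Q1 2017)Q(Q2 2017) = 52×2 + 1×204 + 2×161 + 2×250 + 2×244 = 104 + 204 + 322 + 500 + 488 = 1618
P = 1846 / 1618 × 100 = 114.0915
Fisher = √(L × P) = √(111.4645 × 114.0915) = 112.7704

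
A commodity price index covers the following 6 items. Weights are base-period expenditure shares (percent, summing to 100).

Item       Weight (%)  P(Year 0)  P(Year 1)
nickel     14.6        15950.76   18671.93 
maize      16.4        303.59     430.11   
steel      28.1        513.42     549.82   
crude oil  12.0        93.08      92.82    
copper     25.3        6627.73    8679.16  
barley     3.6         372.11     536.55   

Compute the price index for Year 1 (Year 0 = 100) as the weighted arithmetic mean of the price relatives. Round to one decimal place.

nickel: 14.6 × (18671.93/15950.76) = 14.6 × 1.170598 = 17.0907
maize: 16.4 × (430.11/303.59) = 16.4 × 1.416746 = 23.2346
steel: 28.1 × (549.82/513.42) = 28.1 × 1.070897 = 30.0922
crude oil: 12.0 × (92.82/93.08) = 12.0 × 0.997207 = 11.9665
copper: 25.3 × (8679.16/6627.73) = 25.3 × 1.309522 = 33.1309
barley: 3.6 × (536.55/372.11) = 3.6 × 1.441912 = 5.1909
Index = Σ wᵢ·(p₁ᵢ/p₀ᵢ) = 17.0907 + 23.2346 + 30.0922 + 11.9665 + 33.1309 + 5.1909 = 120.7059

120.7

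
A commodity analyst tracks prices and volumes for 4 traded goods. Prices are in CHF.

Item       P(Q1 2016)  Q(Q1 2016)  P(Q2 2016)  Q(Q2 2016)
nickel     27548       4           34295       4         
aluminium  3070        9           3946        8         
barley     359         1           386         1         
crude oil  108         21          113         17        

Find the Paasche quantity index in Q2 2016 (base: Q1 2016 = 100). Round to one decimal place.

97.5

Paasche quantity index uses current-period prices as weights.
ΣP(Q2 2016)·Q(Q2 2016) = 34295×4 + 3946×8 + 386×1 + 113×17 = 137180 + 31568 + 386 + 1921 = 171055
ΣP(Q2 2016)·Q(Q1 2016) = 34295×4 + 3946×9 + 386×1 + 113×21 = 137180 + 35514 + 386 + 2373 = 175453
Index = 171055 / 175453 × 100 = 97.4933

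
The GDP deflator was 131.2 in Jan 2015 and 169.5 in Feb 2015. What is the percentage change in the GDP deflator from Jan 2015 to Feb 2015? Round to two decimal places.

Change = (169.5 − 131.2) / 131.2 × 100
       = 38.3 / 131.2 × 100 = 29.1921%

29.19%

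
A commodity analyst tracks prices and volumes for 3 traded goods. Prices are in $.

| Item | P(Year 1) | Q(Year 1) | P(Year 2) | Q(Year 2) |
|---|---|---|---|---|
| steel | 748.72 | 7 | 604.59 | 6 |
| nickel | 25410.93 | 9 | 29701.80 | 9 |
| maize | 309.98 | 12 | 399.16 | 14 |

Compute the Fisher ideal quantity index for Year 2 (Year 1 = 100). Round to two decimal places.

Laspeyres component (base-period weights):
ΣP(Year 1)Q(Year 2) = 748.72×6 + 25410.93×9 + 309.98×14 = 4492.32 + 228698.37 + 4339.72 = 237530.41
ΣP(Year 1)Q(Year 1) = 748.72×7 + 25410.93×9 + 309.98×12 = 5241.04 + 228698.37 + 3719.76 = 237659.17
L = 237530.41 / 237659.17 × 100 = 99.9458
Paasche component (current-period weights):
ΣP(Year 2)Q(Year 2) = 604.59×6 + 29701.80×9 + 399.16×14 = 3627.54 + 267316.2 + 5588.24 = 276531.98
ΣP(Year 2)Q(Year 1) = 604.59×7 + 29701.80×9 + 399.16×12 = 4232.13 + 267316.2 + 4789.92 = 276338.25
P = 276531.98 / 276338.25 × 100 = 100.0701
Fisher = √(L × P) = √(99.9458 × 100.0701) = 100.0079

100.01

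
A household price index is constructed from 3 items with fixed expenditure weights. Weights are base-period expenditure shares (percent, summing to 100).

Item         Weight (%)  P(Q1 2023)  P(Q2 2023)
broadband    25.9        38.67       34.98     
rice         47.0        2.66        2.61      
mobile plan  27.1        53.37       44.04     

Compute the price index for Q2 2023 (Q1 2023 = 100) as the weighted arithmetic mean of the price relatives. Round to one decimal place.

91.9

broadband: 25.9 × (34.98/38.67) = 25.9 × 0.904577 = 23.4285
rice: 47.0 × (2.61/2.66) = 47.0 × 0.981203 = 46.1165
mobile plan: 27.1 × (44.04/53.37) = 27.1 × 0.825183 = 22.3625
Index = Σ wᵢ·(p₁ᵢ/p₀ᵢ) = 23.4285 + 46.1165 + 22.3625 = 91.9075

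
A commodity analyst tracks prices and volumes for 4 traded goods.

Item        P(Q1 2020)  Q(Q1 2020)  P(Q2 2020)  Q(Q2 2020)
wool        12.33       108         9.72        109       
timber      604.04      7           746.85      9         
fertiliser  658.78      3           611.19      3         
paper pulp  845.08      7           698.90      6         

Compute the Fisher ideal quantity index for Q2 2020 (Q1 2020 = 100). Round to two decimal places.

Laspeyres component (base-period weights):
ΣP(Q1 2020)Q(Q2 2020) = 12.33×109 + 604.04×9 + 658.78×3 + 845.08×6 = 1343.97 + 5436.36 + 1976.34 + 5070.48 = 13827.15
ΣP(Q1 2020)Q(Q1 2020) = 12.33×108 + 604.04×7 + 658.78×3 + 845.08×7 = 1331.64 + 4228.28 + 1976.34 + 5915.56 = 13451.82
L = 13827.15 / 13451.82 × 100 = 102.7902
Paasche component (current-period weights):
ΣP(Q2 2020)Q(Q2 2020) = 9.72×109 + 746.85×9 + 611.19×3 + 698.90×6 = 1059.48 + 6721.65 + 1833.57 + 4193.4 = 13808.1
ΣP(Q2 2020)Q(Q1 2020) = 9.72×108 + 746.85×7 + 611.19×3 + 698.90×7 = 1049.76 + 5227.95 + 1833.57 + 4892.3 = 13003.58
P = 13808.1 / 13003.58 × 100 = 106.1869
Fisher = √(L × P) = √(102.7902 × 106.1869) = 104.4747

104.47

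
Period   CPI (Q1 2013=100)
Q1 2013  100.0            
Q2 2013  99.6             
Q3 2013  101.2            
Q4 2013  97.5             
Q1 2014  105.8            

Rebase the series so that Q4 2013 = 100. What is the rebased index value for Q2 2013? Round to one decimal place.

Rebased(Q2 2013) = 99.6 / 97.5 × 100 = 102.1538

102.2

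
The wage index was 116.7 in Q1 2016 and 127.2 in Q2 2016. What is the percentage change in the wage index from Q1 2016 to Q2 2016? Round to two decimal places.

Change = (127.2 − 116.7) / 116.7 × 100
       = 10.5 / 116.7 × 100 = 8.9974%

9.00%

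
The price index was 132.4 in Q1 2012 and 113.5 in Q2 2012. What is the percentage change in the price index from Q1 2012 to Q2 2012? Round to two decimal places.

-14.27%

Change = (113.5 − 132.4) / 132.4 × 100
       = -18.9 / 132.4 × 100 = -14.2749%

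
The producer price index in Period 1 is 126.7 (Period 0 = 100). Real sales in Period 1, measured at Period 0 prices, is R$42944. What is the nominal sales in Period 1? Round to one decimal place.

54410.0

Nominal = Real × (Index/100) = 42944 × (126.7/100)
        = 42944 × 1.267 = 54410.0480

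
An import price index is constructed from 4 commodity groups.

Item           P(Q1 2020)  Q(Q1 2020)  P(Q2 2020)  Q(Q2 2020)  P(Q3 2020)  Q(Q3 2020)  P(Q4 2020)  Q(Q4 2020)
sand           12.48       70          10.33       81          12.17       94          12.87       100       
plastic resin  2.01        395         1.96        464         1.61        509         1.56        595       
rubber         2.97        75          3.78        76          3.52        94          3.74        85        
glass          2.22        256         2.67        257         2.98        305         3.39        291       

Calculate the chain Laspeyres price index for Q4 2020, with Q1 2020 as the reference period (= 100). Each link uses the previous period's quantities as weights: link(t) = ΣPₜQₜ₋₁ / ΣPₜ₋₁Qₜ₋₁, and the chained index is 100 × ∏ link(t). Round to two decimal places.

Link Q1 2020→Q2 2020:
ΣP(Q2 2020)Q(Q1 2020) = 10.33×70 + 1.96×395 + 3.78×75 + 2.67×256 = 723.1 + 774.2 + 283.5 + 683.52 = 2464.32
ΣP(Q1 2020)Q(Q1 2020) = 12.48×70 + 2.01×395 + 2.97×75 + 2.22×256 = 873.6 + 793.95 + 222.75 + 568.32 = 2458.62
link = 2464.32/2458.62 = 1.002318
Link Q2 2020→Q3 2020:
ΣP(Q3 2020)Q(Q2 2020) = 12.17×81 + 1.61×464 + 3.52×76 + 2.98×257 = 985.77 + 747.04 + 267.52 + 765.86 = 2766.19
ΣP(Q2 2020)Q(Q2 2020) = 10.33×81 + 1.96×464 + 3.78×76 + 2.67×257 = 836.73 + 909.44 + 287.28 + 686.19 = 2719.64
link = 2766.19/2719.64 = 1.017116
Link Q3 2020→Q4 2020:
ΣP(Q4 2020)Q(Q3 2020) = 12.87×94 + 1.56×509 + 3.74×94 + 3.39×305 = 1209.78 + 794.04 + 351.56 + 1033.95 = 3389.33
ΣP(Q3 2020)Q(Q3 2020) = 12.17×94 + 1.61×509 + 3.52×94 + 2.98×305 = 1143.98 + 819.49 + 330.88 + 908.9 = 3203.25
link = 3389.33/3203.25 = 1.058091
Chained index = 100 × 1.002318 × 1.017116 × 1.058091 = 107.8697

107.87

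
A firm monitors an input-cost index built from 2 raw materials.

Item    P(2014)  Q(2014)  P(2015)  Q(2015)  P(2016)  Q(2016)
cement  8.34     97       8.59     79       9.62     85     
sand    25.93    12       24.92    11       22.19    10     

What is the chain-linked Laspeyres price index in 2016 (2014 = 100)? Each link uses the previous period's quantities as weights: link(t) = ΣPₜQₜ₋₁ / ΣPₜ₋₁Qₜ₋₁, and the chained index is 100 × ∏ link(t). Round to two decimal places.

106.53

Link 2014→2015:
ΣP(2015)Q(2014) = 8.59×97 + 24.92×12 = 833.23 + 299.04 = 1132.27
ΣP(2014)Q(2014) = 8.34×97 + 25.93×12 = 808.98 + 311.16 = 1120.14
link = 1132.27/1120.14 = 1.010829
Link 2015→2016:
ΣP(2016)Q(2015) = 9.62×79 + 22.19×11 = 759.98 + 244.09 = 1004.07
ΣP(2015)Q(2015) = 8.59×79 + 24.92×11 = 678.61 + 274.12 = 952.73
link = 1004.07/952.73 = 1.053887
Chained index = 100 × 1.010829 × 1.053887 = 106.5300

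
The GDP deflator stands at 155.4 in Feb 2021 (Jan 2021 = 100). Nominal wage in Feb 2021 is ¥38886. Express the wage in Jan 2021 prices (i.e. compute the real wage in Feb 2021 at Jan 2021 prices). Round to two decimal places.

25023.17

Real = Nominal ÷ (Index/100) = 38886 ÷ (155.4/100)
     = 38886 ÷ 1.554 = 25023.1660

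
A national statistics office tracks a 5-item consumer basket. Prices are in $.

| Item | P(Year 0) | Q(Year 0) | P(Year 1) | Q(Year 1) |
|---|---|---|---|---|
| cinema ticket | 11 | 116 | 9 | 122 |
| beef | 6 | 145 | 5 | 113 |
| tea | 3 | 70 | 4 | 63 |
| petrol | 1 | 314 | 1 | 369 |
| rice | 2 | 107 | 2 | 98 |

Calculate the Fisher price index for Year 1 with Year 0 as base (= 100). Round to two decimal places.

89.38

Laspeyres component (base-period weights):
ΣP(Year 1)Q(Year 0) = 9×116 + 5×145 + 4×70 + 1×314 + 2×107 = 1044 + 725 + 280 + 314 + 214 = 2577
ΣP(Year 0)Q(Year 0) = 11×116 + 6×145 + 3×70 + 1×314 + 2×107 = 1276 + 870 + 210 + 314 + 214 = 2884
L = 2577 / 2884 × 100 = 89.3551
Paasche component (current-period weights):
ΣP(Year 1)Q(Year 1) = 9×122 + 5×113 + 4×63 + 1×369 + 2×98 = 1098 + 565 + 252 + 369 + 196 = 2480
ΣP(Year 0)Q(Year 1) = 11×122 + 6×113 + 3×63 + 1×369 + 2×98 = 1342 + 678 + 189 + 369 + 196 = 2774
P = 2480 / 2774 × 100 = 89.4016
Fisher = √(L × P) = √(89.3551 × 89.4016) = 89.3783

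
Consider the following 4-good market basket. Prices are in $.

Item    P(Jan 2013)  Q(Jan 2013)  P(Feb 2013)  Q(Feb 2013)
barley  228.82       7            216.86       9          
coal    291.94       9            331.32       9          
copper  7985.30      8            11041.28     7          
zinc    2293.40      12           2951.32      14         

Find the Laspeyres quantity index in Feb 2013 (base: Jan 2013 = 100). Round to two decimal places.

Laspeyres quantity index uses base-period prices as weights.
ΣP(Jan 2013)·Q(Feb 2013) = 228.82×9 + 291.94×9 + 7985.30×7 + 2293.40×14 = 2059.38 + 2627.46 + 55897.1 + 32107.6 = 92691.54
ΣP(Jan 2013)·Q(Jan 2013) = 228.82×7 + 291.94×9 + 7985.30×8 + 2293.40×12 = 1601.74 + 2627.46 + 63882.4 + 27520.8 = 95632.4
Index = 92691.54 / 95632.4 × 100 = 96.9248

96.92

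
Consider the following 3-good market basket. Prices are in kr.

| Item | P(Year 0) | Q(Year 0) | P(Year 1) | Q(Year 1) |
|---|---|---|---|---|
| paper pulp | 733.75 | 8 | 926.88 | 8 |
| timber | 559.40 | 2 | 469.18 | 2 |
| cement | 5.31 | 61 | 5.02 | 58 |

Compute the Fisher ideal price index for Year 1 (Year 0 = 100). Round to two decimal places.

Laspeyres component (base-period weights):
ΣP(Year 1)Q(Year 0) = 926.88×8 + 469.18×2 + 5.02×61 = 7415.04 + 938.36 + 306.22 = 8659.62
ΣP(Year 0)Q(Year 0) = 733.75×8 + 559.40×2 + 5.31×61 = 5870 + 1118.8 + 323.91 = 7312.71
L = 8659.62 / 7312.71 × 100 = 118.4188
Paasche component (current-period weights):
ΣP(Year 1)Q(Year 1) = 926.88×8 + 469.18×2 + 5.02×58 = 7415.04 + 938.36 + 291.16 = 8644.56
ΣP(Year 0)Q(Year 1) = 733.75×8 + 559.40×2 + 5.31×58 = 5870 + 1118.8 + 307.98 = 7296.78
P = 8644.56 / 7296.78 × 100 = 118.4709
Fisher = √(L × P) = √(118.4188 × 118.4709) = 118.4448

118.44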